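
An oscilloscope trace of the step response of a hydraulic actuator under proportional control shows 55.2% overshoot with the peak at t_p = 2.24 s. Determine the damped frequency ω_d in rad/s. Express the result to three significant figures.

ω_d ≈ 1.40 rad/s

t_p = π/ω_d, so ω_d = π/2.24 = 1.40 rad/s.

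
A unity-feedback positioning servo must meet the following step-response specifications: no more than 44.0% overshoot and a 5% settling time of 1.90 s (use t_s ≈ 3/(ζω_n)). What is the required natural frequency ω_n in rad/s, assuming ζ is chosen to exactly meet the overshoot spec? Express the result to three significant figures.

ω_n ≈ 6.24 rad/s

From %OS = 100·exp(−πζ/√(1−ζ²)), invert to get ζ = −ln(OS)/√(π² + ln²(OS)) with OS = 0.440.
−ln 0.440 = 0.8210, so ζ = 0.8210/√(π² + 0.6740) = 0.253.
From t_s ≈ 3/(ζω_n): ω_n = 3/(ζ·t_s) = 3/(0.253·1.90) = 6.24 rad/s.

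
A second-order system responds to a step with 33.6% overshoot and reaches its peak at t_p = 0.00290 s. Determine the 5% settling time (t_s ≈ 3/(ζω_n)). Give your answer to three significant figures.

t_s ≈ 0.00798 s

ζ from %OS: ζ = |ln 0.336|/√(π²+ln²0.336) = 0.328.
From t_p = π/ω_d, ω_d = π/0.00290 = 1080 rad/s, so ω_n = ω_d/√(1−ζ²) = 1150 rad/s.
t_s ≈ 3/(ζω_n) = 3/(0.328·1150) = 0.00798 s.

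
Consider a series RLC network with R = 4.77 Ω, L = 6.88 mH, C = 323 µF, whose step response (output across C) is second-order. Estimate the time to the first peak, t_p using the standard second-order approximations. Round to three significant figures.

For a series RLC circuit (capacitor voltage as output), ω_n = 1/√(LC) = 1/√(6.88 mH · 323 µF) = 671 rad/s.
ζ = (R/2)·√(C/L) = (4.77/2)·√(323 µF/6.88 mH) = 0.517.
The damped frequency ω_d = ω_n√(1−ζ²) = 574 rad/s. t_p = π/ω_d = 0.00547 s.

t_p ≈ 0.00547 s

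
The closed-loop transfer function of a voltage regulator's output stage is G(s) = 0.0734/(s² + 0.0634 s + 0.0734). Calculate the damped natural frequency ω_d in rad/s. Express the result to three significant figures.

ω_d ≈ 0.269 rad/s

Matching coefficients with s² + 2ζω_n s + ω_n² gives ω_n² = 0.0734 ⇒ ω_n = 0.271 rad/s, and ζ = 0.0634/(2ω_n) = 0.117.
ω_d = 0.271·√(1 − 0.117²) = 0.269 rad/s.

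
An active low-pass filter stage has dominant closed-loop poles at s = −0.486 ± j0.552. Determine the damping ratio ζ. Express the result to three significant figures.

With σ = 0.486, ω_d = 0.552: ω_n = √(σ²+ω_d²) = 0.735 rad/s, ζ = σ/ω_n = 0.661.

ζ ≈ 0.661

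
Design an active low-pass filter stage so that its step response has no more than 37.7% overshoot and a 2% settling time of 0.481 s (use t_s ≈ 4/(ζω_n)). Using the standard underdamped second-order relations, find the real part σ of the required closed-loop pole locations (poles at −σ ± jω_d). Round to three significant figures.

The settling-time spec alone fixes σ = ζω_n = 4/t_s = 4/0.481 = 8.32.
(Overshoot then fixes ζ = 0.297 and hence ω_d = σ·√(1−ζ²)/ζ = 26.8 rad/s.)

σ ≈ 8.32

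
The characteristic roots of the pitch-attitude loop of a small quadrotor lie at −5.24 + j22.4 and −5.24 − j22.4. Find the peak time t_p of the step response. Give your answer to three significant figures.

t_p ≈ 0.140 s

t_p = π/ω_d with ω_d = 22.4 (the imaginary part), so t_p = 0.140 s.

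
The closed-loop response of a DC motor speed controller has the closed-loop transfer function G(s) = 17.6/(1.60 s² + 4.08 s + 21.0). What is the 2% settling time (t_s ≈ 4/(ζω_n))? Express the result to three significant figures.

Dividing through by 1.60: denominator becomes s² + 2.550 s + 13.12.
So ω_n = √13.12 = 3.62 rad/s and ζ = 2.550/(2·3.62) = 0.352.
t_s ≈ 4/(ζω_n) = 3.14 s.

t_s ≈ 3.14 s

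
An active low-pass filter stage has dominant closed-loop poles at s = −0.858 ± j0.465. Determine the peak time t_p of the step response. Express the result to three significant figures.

t_p ≈ 6.76 s

t_p = π/ω_d with ω_d = 0.465 (the imaginary part), so t_p = 6.76 s.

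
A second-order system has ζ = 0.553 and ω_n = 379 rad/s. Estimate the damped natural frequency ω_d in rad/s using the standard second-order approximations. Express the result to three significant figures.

ω_d ≈ 316 rad/s

ω_d = ω_n√(1−ζ²) = 379·√0.694 = 316 rad/s.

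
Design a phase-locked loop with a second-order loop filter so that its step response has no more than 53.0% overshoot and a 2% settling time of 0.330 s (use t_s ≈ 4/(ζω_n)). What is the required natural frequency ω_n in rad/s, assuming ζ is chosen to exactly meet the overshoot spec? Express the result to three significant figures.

Inverting the overshoot relation: ζ = |ln 0.530|/√(π² + ln²0.530) = 0.198.
Then ω_n = 4/(ζ t_s) = 4/(0.198 × 0.330) = 61.2 rad/s.

ω_n ≈ 61.2 rad/s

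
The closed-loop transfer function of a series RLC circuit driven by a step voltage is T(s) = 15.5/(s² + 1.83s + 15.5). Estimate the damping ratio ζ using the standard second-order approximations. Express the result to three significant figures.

ζ ≈ 0.232

Matching coefficients with s² + 2ζω_n s + ω_n² gives ω_n² = 15.5 ⇒ ω_n = 3.94 rad/s, and ζ = 1.83/(2ω_n) = 0.232.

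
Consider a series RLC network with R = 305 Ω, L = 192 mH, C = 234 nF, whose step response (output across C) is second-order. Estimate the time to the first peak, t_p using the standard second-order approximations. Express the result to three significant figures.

For a series RLC circuit (capacitor voltage as output), ω_n = 1/√(LC) = 1/√(192 mH · 234 nF) = 4720 rad/s.
ζ = (R/2)·√(C/L) = (305/2)·√(234 nF/192 mH) = 0.168.
ω_d = ω_n√(1−ζ²) = 4650 rad/s. t_p = π/ω_d = 0.000676 s.

t_p ≈ 0.000676 s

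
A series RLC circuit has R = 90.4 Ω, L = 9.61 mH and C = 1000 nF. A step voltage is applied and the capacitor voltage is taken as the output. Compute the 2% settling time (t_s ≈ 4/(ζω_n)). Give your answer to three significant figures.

For a series RLC circuit (capacitor voltage as output), ω_n = 1/√(LC) = 1/√(9.61 mH · 1000 nF) = 10200 rad/s.
ζ = (R/2)·√(C/L) = (90.4/2)·√(1000 nF/9.61 mH) = 0.461.
t_s ≈ 4/(ζω_n) = 0.000850 s.

t_s ≈ 0.000850 s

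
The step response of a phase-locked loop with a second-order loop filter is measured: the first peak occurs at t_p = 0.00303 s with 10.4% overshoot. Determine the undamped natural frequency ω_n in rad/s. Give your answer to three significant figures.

From the overshoot, ζ = −ln(OS)/√(π²+ln²(OS)) = 0.585.
From t_p = π/ω_d, ω_d = π/0.00303 = 1040 rad/s, so ω_n = ω_d/√(1−ζ²) = 1280 rad/s.

ω_n ≈ 1280 rad/s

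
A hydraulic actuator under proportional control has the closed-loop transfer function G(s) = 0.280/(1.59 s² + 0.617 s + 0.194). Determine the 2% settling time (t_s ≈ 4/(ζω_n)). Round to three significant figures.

t_s ≈ 20.6 s

Dividing through by 1.59: denominator becomes s² + 0.3881 s + 0.1220.
So ω_n = √0.1220 = 0.349 rad/s and ζ = 0.3881/(2·0.349) = 0.555.
t_s ≈ 4/(ζω_n) = 20.6 s.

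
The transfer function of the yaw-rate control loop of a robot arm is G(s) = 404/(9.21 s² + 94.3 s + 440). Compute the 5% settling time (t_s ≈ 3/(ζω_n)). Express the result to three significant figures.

Dividing through by 9.21: denominator becomes s² + 10.24 s + 47.77.
So ω_n = √47.77 = 6.91 rad/s and ζ = 10.24/(2·6.91) = 0.741.
t_s ≈ 3/(ζω_n) = 0.586 s.

t_s ≈ 0.586 s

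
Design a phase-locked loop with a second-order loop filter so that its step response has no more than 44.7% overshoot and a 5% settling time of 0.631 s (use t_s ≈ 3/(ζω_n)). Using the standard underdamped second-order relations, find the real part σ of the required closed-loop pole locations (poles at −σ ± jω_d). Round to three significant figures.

σ ≈ 4.75

The settling-time spec alone fixes σ = ζω_n = 3/t_s = 3/0.631 = 4.75.
(Overshoot then fixes ζ = 0.248 and hence ω_d = σ·√(1−ζ²)/ζ = 18.5 rad/s.)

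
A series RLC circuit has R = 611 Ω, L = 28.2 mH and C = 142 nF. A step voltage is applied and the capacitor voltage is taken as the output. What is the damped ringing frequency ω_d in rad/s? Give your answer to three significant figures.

ω_d ≈ 11500 rad/s

For a series RLC circuit (capacitor voltage as output), ω_n = 1/√(LC) = 1/√(28.2 mH · 142 nF) = 15800 rad/s.
ζ = (R/2)·√(C/L) = (611/2)·√(142 nF/28.2 mH) = 0.686.
The damped frequency ω_d = ω_n√(1−ζ²) = 11500 rad/s.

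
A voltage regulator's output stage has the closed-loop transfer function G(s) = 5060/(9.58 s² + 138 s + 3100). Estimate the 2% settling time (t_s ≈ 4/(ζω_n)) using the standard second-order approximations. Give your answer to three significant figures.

t_s ≈ 0.555 s

Dividing through by 9.58: denominator becomes s² + 14.41 s + 323.6.
So ω_n = √323.6 = 18.0 rad/s and ζ = 14.41/(2·18.0) = 0.400.
t_s ≈ 4/(ζω_n) = 0.555 s.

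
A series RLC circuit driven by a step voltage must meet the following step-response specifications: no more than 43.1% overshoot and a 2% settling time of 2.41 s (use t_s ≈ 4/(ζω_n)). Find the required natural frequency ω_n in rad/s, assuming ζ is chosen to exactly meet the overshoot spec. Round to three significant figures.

ω_n ≈ 6.41 rad/s

From %OS = 100·exp(−πζ/√(1−ζ²)), invert to get ζ = −ln(OS)/√(π² + ln²(OS)) with OS = 0.431.
−ln 0.431 = 0.8416, so ζ = 0.8416/√(π² + 0.7084) = 0.259.
Then ω_n = 4/(ζ t_s) = 4/(0.259 × 2.41) = 6.41 rad/s.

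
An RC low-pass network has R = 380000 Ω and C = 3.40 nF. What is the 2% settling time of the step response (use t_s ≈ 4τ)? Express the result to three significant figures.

t_s ≈ 0.00517 s

τ = RC = 380000 × 3.40 nF = 0.00129 s.
t_s ≈ 4τ = 0.00517 s.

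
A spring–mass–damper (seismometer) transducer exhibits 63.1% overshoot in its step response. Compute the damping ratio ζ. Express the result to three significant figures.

ζ ≈ 0.145

ζ = −ln(OS)/√(π² + (ln OS)²). With OS = 0.631, ln OS = −0.4604 and ζ = 0.4604/3.175 = 0.145.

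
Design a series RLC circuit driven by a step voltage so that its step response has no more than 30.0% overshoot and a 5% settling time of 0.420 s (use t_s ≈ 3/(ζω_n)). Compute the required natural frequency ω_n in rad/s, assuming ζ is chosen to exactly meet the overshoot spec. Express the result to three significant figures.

ζ = −ln(OS)/√(π² + (ln OS)²). With OS = 0.300, ln OS = −1.204 and ζ = 1.204/3.364 = 0.358.
Then ω_n = 3/(ζ t_s) = 3/(0.358 × 0.420) = 20.0 rad/s.

ω_n ≈ 20.0 rad/s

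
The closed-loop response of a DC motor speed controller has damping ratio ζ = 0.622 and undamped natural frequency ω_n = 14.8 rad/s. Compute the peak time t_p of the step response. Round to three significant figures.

The damped frequency is ω_d = ω_n√(1−ζ²) = 14.8·√(1−0.387) = 11.6 rad/s.
Peak time t_p = π/ω_d = π/11.6 = 0.271 s.

t_p ≈ 0.271 s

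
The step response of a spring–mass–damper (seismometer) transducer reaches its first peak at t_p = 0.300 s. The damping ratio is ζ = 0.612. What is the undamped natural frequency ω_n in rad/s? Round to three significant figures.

ω_n ≈ 13.2 rad/s

Peak time t_p = π/ω_d, so ω_d = π/t_p = π/0.300 = 10.5 rad/s.
ω_n = ω_d/√(1−ζ²) = 10.5/√0.625 = 13.2 rad/s.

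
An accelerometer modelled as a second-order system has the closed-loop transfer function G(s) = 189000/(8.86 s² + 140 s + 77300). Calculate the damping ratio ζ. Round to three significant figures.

Dividing through by 8.86: denominator becomes s² + 15.80 s + 8725.
So ω_n = √8725 = 93.4 rad/s and ζ = 15.80/(2·93.4) = 0.0846.

ζ ≈ 0.0846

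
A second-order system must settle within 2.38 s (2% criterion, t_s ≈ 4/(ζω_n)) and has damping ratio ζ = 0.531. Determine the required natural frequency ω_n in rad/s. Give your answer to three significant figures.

Rearranging t_s ≈ 4/(ζω_n) gives ω_n = 4/(ζ·t_s) = 4/(0.531 × 2.38) = 3.17 rad/s.

ω_n ≈ 3.17 rad/s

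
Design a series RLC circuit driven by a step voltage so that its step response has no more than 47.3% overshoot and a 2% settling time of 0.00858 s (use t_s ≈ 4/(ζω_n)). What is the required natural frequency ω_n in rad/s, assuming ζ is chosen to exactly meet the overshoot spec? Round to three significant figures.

Inverting the overshoot relation: ζ = |ln 0.473|/√(π² + ln²0.473) = 0.232.
From t_s ≈ 4/(ζω_n): ω_n = 4/(ζ·t_s) = 4/(0.232·0.00858) = 2010 rad/s.

ω_n ≈ 2010 rad/s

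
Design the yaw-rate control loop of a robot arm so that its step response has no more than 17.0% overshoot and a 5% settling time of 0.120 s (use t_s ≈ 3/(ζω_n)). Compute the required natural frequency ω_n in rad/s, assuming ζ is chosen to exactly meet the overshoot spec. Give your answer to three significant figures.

From %OS = 100·exp(−πζ/√(1−ζ²)), invert to get ζ = −ln(OS)/√(π² + ln²(OS)) with OS = 0.170.
−ln 0.170 = 1.772, so ζ = 1.772/√(π² + 3.140) = 0.491.
From t_s ≈ 3/(ζω_n): ω_n = 3/(ζ·t_s) = 3/(0.491·0.120) = 50.9 rad/s.

ω_n ≈ 50.9 rad/s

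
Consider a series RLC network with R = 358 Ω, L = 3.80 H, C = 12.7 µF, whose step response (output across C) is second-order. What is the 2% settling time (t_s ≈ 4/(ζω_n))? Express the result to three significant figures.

For a series RLC circuit (capacitor voltage as output), ω_n = 1/√(LC) = 1/√(3.80 H · 12.7 µF) = 144 rad/s.
ζ = (R/2)·√(C/L) = (358/2)·√(12.7 µF/3.80 H) = 0.327.
t_s ≈ 4/(ζω_n) = 0.0849 s.

t_s ≈ 0.0849 s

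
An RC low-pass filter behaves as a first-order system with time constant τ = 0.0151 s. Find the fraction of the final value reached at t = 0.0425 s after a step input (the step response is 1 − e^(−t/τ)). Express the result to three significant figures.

y(t)/y_∞ = 1 − e^(−t/τ) = 1 − e^(−0.0425/0.0151) = 1 − e^(−2.81) = 0.940.

y/y_∞ ≈ 0.940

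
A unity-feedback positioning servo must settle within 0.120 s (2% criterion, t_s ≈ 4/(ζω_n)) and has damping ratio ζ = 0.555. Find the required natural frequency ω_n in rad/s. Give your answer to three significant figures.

Rearranging t_s ≈ 4/(ζω_n) gives ω_n = 4/(ζ·t_s) = 4/(0.555 × 0.120) = 60.1 rad/s.

ω_n ≈ 60.1 rad/s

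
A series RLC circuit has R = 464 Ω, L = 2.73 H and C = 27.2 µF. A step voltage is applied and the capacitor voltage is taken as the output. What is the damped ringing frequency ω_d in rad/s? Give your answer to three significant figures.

For a series RLC circuit (capacitor voltage as output), ω_n = 1/√(LC) = 1/√(2.73 H · 27.2 µF) = 116 rad/s.
ζ = (R/2)·√(C/L) = (464/2)·√(27.2 µF/2.73 H) = 0.732.
ω_d = ω_n√(1−ζ²) = 79.0 rad/s.

ω_d ≈ 79.0 rad/s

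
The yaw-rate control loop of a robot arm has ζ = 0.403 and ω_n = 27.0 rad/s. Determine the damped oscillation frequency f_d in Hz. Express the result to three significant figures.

f_d ≈ 3.93 Hz

ω_d = ω_n√(1−ζ²) = 27.0·√0.838 = 24.7 rad/s.
f_d = ω_d/(2π) = 3.93 Hz.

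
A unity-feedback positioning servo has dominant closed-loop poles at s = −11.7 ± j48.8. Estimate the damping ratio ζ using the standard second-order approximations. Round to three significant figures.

ζ ≈ 0.233

|pole| = ω_n = √(11.7² + 48.8²) = 50.2 rad/s; ζ = cos θ = σ/ω_n = 0.233.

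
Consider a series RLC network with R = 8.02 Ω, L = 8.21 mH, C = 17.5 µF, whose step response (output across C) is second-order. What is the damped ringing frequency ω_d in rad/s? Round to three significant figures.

ω_d ≈ 2590 rad/s

For a series RLC circuit (capacitor voltage as output), ω_n = 1/√(LC) = 1/√(8.21 mH · 17.5 µF) = 2640 rad/s.
ζ = (R/2)·√(C/L) = (8.02/2)·√(17.5 µF/8.21 mH) = 0.185.
ω_d = ω_n√(1−ζ²) = 2590 rad/s.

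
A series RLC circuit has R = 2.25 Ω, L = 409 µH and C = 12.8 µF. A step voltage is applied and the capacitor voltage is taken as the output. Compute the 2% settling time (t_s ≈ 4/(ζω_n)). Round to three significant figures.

t_s ≈ 0.00145 s

For a series RLC circuit (capacitor voltage as output), ω_n = 1/√(LC) = 1/√(409 µH · 12.8 µF) = 13800 rad/s.
ζ = (R/2)·√(C/L) = (2.25/2)·√(12.8 µF/409 µH) = 0.199.
t_s ≈ 4/(ζω_n) = 0.00145 s.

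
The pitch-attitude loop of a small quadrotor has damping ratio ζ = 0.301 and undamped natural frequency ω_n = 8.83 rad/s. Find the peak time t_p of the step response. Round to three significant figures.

t_p ≈ 0.373 s

The damped frequency is ω_d = ω_n√(1−ζ²) = 8.83·√(1−0.0906) = 8.42 rad/s.
Peak time t_p = π/ω_d = π/8.42 = 0.373 s.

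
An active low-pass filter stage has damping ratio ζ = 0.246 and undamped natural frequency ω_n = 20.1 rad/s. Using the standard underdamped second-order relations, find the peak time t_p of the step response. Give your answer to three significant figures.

The damped frequency is ω_d = ω_n√(1−ζ²) = 20.1·√(1−0.0605) = 19.5 rad/s.
Peak time t_p = π/ω_d = π/19.5 = 0.161 s.

t_p ≈ 0.161 s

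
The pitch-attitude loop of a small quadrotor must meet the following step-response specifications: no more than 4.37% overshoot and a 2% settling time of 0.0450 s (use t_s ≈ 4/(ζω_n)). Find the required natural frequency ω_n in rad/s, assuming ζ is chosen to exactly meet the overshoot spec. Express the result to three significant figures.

ω_n ≈ 126 rad/s

ζ = −ln(OS)/√(π² + (ln OS)²). With OS = 0.0437, ln OS = −3.130 and ζ = 3.130/4.435 = 0.706.
From t_s ≈ 4/(ζω_n): ω_n = 4/(ζ·t_s) = 4/(0.706·0.0450) = 126 rad/s.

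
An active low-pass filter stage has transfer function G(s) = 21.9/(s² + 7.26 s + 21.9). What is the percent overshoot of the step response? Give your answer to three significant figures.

%OS ≈ 2.10%

Comparing the denominator to s² + 2ζω_n s + ω_n²: ω_n = √21.9 = 4.68 rad/s, and 2ζω_n = 7.26 so ζ = 7.26/(2·4.68) = 0.776.
%OS = 100 e^{−πζ/√(1−ζ²)} with ζ = 0.776 gives 2.10%.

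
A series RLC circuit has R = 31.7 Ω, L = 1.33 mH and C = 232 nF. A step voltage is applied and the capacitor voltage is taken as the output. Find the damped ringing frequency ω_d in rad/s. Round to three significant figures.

For a series RLC circuit (capacitor voltage as output), ω_n = 1/√(LC) = 1/√(1.33 mH · 232 nF) = 56900 rad/s.
ζ = (R/2)·√(C/L) = (31.7/2)·√(232 nF/1.33 mH) = 0.209.
The damped frequency ω_d = ω_n√(1−ζ²) = 55700 rad/s.

ω_d ≈ 55700 rad/s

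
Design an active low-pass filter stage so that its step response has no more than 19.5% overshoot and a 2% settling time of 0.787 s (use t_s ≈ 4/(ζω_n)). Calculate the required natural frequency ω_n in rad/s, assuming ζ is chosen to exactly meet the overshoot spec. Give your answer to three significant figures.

ω_n ≈ 11.0 rad/s

ζ = −ln(OS)/√(π² + (ln OS)²). With OS = 0.195, ln OS = −1.635 and ζ = 1.635/3.541 = 0.462.
Then ω_n = 4/(ζ t_s) = 4/(0.462 × 0.787) = 11.0 rad/s.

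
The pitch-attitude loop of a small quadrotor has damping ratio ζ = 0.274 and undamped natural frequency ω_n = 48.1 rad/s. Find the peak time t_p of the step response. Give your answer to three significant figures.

The damped frequency is ω_d = ω_n√(1−ζ²) = 48.1·√(1−0.0751) = 46.3 rad/s.
Peak time t_p = π/ω_d = π/46.3 = 0.0679 s.

t_p ≈ 0.0679 s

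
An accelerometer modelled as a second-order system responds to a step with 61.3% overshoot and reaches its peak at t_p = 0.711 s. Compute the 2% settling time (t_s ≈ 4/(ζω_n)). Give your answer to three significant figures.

The overshoot fixes ζ = −ln(OS)/√(π²+ln²(OS)) = 0.154.
From t_p = π/ω_d, ω_d = π/0.711 = 4.42 rad/s, so ω_n = ω_d/√(1−ζ²) = 4.47 rad/s.
t_s ≈ 4/(ζω_n) = 4/(0.154·4.47) = 5.81 s.

t_s ≈ 5.81 s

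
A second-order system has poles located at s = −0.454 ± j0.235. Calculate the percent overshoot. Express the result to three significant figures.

The poles are at −σ ± jω_d with σ = 0.454 and ω_d = 0.235, so ω_n = √(σ²+ω_d²) = 0.511 rad/s and ζ = σ/ω_n = 0.888.
%OS = 100·exp(−πζ/√(1−ζ²)) = 0.231%.

%OS ≈ 0.231%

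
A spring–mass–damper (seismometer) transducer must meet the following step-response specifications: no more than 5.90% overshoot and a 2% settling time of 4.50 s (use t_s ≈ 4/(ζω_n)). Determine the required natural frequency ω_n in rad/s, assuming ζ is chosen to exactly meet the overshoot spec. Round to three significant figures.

Inverting the overshoot relation: ζ = |ln 0.0590|/√(π² + ln²0.0590) = 0.669.
From t_s ≈ 4/(ζω_n): ω_n = 4/(ζ·t_s) = 4/(0.669·4.50) = 1.33 rad/s.

ω_n ≈ 1.33 rad/s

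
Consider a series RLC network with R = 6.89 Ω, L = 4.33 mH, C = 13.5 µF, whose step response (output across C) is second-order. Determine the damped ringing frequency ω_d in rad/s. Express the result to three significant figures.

ω_d ≈ 4060 rad/s

For a series RLC circuit (capacitor voltage as output), ω_n = 1/√(LC) = 1/√(4.33 mH · 13.5 µF) = 4140 rad/s.
ζ = (R/2)·√(C/L) = (6.89/2)·√(13.5 µF/4.33 mH) = 0.192.
ω_d = 4140·√(1 − 0.192²) = 4060 rad/s.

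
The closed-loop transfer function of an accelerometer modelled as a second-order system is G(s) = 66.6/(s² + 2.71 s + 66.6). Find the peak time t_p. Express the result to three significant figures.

Comparing the denominator to s² + 2ζω_n s + ω_n²: ω_n = √66.6 = 8.16 rad/s, and 2ζω_n = 2.71 so ζ = 2.71/(2·8.16) = 0.166.
ω_d = ω_n√(1−ζ²) = 8.05 rad/s. Then t_p = π/ω_d = 0.390 s.

t_p ≈ 0.390 s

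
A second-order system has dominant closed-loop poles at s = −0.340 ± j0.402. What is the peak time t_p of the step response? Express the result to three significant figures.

t_p = π/ω_d with ω_d = 0.402 (the imaginary part), so t_p = 7.81 s.

t_p ≈ 7.81 s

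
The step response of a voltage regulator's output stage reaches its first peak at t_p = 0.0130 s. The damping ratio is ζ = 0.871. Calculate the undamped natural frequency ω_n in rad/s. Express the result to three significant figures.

Peak time t_p = π/ω_d, so ω_d = π/t_p = π/0.0130 = 242 rad/s.
ω_n = ω_d/√(1−ζ²) = 242/√0.241 = 492 rad/s.

ω_n ≈ 492 rad/s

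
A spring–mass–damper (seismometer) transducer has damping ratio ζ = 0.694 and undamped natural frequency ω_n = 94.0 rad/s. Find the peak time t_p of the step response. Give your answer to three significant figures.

The damped frequency is ω_d = ω_n√(1−ζ²) = 94.0·√(1−0.482) = 67.7 rad/s.
Peak time t_p = π/ω_d = π/67.7 = 0.0464 s.

t_p ≈ 0.0464 s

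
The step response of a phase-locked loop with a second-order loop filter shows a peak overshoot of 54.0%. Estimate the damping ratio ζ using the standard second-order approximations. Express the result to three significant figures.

Inverting the overshoot relation: ζ = |ln 0.540|/√(π² + ln²0.540) = 0.192.

ζ ≈ 0.192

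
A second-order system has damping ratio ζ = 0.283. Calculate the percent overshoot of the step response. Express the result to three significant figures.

%OS ≈ 39.6%

For an underdamped second-order system, %OS = 100·exp(−πζ/√(1−ζ²)).
πζ/√(1−ζ²) = π·0.283/√(1−0.0801) = 0.9270, so %OS = 100·e^(−0.9270) = 39.6%.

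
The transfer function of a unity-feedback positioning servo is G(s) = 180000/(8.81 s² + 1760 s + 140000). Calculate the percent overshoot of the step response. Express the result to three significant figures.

Dividing through by 8.81: denominator becomes s² + 199.8 s + 15890.
So ω_n = √15890 = 126 rad/s and ζ = 199.8/(2·126) = 0.792.
Overshoot: exp(−π·0.792/√(1−0.792²)) = 0.0169, i.e. 1.69%.

%OS ≈ 1.69%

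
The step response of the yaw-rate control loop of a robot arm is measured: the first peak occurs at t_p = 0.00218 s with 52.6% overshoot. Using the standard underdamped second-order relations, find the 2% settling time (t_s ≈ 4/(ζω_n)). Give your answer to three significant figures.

From the overshoot, ζ = −ln(OS)/√(π²+ln²(OS)) = 0.200.
t_p = π/ω_d ⇒ ω_d = 1440 rad/s; then ω_n = ω_d/√(1−ζ²) = 1470 rad/s.
t_s ≈ 4/(ζω_n) = 4/(0.200·1470) = 0.0136 s.

t_s ≈ 0.0136 s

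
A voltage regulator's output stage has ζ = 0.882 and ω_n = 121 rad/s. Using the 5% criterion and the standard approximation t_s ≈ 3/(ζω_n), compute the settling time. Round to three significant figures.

t_s ≈ 0.0281 s

t_s ≈ 3/(ζω_n) = 3/(0.882 × 121) = 0.0281 s.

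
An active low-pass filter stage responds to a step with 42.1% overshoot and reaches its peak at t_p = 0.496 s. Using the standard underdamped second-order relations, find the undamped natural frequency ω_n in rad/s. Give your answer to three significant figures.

From the overshoot, ζ = −ln(OS)/√(π²+ln²(OS)) = 0.265.
From t_p = π/ω_d, ω_d = π/0.496 = 6.33 rad/s, so ω_n = ω_d/√(1−ζ²) = 6.57 rad/s.

ω_n ≈ 6.57 rad/s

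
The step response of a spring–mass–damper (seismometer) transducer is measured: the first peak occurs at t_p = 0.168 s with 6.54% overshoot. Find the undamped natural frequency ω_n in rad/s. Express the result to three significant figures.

The overshoot fixes ζ = −ln(OS)/√(π²+ln²(OS)) = 0.656.
From t_p = π/ω_d, ω_d = π/0.168 = 18.7 rad/s, so ω_n = ω_d/√(1−ζ²) = 24.8 rad/s.

ω_n ≈ 24.8 rad/s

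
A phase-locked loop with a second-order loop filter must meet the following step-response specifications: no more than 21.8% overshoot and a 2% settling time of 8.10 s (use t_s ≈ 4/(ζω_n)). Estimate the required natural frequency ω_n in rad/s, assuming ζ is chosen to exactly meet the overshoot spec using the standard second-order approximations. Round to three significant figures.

ω_n ≈ 1.13 rad/s

ζ = −ln(OS)/√(π² + (ln OS)²). With OS = 0.218, ln OS = −1.523 and ζ = 1.523/3.491 = 0.436.
From t_s ≈ 4/(ζω_n): ω_n = 4/(ζ·t_s) = 4/(0.436·8.10) = 1.13 rad/s.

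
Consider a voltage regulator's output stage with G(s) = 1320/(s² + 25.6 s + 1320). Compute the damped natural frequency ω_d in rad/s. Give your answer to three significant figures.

Matching coefficients with s² + 2ζω_n s + ω_n² gives ω_n² = 1320 ⇒ ω_n = 36.3 rad/s, and ζ = 25.6/(2ω_n) = 0.352.
ω_d = ω_n√(1−ζ²) = 34.0 rad/s.

ω_d ≈ 34.0 rad/s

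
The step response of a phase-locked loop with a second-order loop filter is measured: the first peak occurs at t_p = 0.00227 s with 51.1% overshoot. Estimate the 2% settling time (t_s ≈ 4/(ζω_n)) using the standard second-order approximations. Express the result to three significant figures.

t_s ≈ 0.0135 s

From the overshoot, ζ = −ln(OS)/√(π²+ln²(OS)) = 0.209.
t_p = π/ω_d ⇒ ω_d = 1380 rad/s; then ω_n = ω_d/√(1−ζ²) = 1420 rad/s.
t_s ≈ 4/(ζω_n) = 4/(0.209·1420) = 0.0135 s.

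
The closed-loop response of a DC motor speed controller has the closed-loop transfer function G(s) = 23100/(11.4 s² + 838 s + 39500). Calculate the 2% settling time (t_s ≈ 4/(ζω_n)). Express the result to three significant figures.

Dividing through by 11.4: denominator becomes s² + 73.51 s + 3465.
So ω_n = √3465 = 58.9 rad/s and ζ = 73.51/(2·58.9) = 0.624.
t_s ≈ 4/(ζω_n) = 0.109 s.

t_s ≈ 0.109 s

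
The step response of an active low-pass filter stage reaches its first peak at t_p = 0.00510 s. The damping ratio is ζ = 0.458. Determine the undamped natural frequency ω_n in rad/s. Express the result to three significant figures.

Peak time t_p = π/ω_d, so ω_d = π/t_p = π/0.00510 = 616 rad/s.
ω_n = ω_d/√(1−ζ²) = 616/√0.790 = 693 rad/s.

ω_n ≈ 693 rad/s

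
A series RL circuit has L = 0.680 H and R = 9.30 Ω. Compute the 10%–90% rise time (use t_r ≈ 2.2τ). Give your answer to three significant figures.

τ = L/R = 0.680/9.30 = 0.0731 s.
t_r ≈ 2.2τ = 0.161 s.

t_r ≈ 0.161 s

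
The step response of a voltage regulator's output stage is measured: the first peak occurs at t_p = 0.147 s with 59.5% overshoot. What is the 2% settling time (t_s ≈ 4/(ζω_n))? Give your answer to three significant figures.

From the overshoot, ζ = −ln(OS)/√(π²+ln²(OS)) = 0.163.
t_p = π/ω_d ⇒ ω_d = 21.4 rad/s; then ω_n = ω_d/√(1−ζ²) = 21.7 rad/s.
t_s ≈ 4/(ζω_n) = 4/(0.163·21.7) = 1.13 s.

t_s ≈ 1.13 s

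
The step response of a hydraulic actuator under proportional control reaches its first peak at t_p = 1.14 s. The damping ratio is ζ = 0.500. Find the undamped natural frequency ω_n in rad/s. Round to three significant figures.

Peak time t_p = π/ω_d, so ω_d = π/t_p = π/1.14 = 2.76 rad/s.
ω_n = ω_d/√(1−ζ²) = 2.76/√0.750 = 3.18 rad/s.

ω_n ≈ 3.18 rad/s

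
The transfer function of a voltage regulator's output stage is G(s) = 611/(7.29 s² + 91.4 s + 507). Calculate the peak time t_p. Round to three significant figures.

Dividing through by 7.29: denominator becomes s² + 12.54 s + 69.55.
So ω_n = √69.55 = 8.34 rad/s and ζ = 12.54/(2·8.34) = 0.752.
ω_d = ω_n√(1−ζ²) = 5.50 rad/s. t_p = π/ω_d = 0.571 s.

t_p ≈ 0.571 s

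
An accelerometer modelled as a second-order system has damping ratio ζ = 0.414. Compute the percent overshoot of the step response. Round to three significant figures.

For an underdamped second-order system, %OS = 100·exp(−πζ/√(1−ζ²)).
πζ/√(1−ζ²) = π·0.414/√(1−0.171) = 1.429, so %OS = 100·e^(−1.429) = 24.0%.

%OS ≈ 24.0%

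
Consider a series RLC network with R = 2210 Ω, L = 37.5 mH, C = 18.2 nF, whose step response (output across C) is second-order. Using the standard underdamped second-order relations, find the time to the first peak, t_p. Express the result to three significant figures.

t_p ≈ 0.000129 s

For a series RLC circuit (capacitor voltage as output), ω_n = 1/√(LC) = 1/√(37.5 mH · 18.2 nF) = 38300 rad/s.
ζ = (R/2)·√(C/L) = (2210/2)·√(18.2 nF/37.5 mH) = 0.770.
ω_d = ω_n√(1−ζ²) = 24400 rad/s. t_p = π/ω_d = 0.000129 s.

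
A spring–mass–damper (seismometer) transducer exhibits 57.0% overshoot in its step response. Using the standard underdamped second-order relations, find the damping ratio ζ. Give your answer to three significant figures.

ζ = −ln(OS)/√(π² + (ln OS)²). With OS = 0.570, ln OS = −0.5621 and ζ = 0.5621/3.191 = 0.176.

ζ ≈ 0.176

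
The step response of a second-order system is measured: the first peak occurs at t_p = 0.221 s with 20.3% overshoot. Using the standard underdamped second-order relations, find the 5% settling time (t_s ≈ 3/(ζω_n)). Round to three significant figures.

t_s ≈ 0.416 s

From the overshoot, ζ = −ln(OS)/√(π²+ln²(OS)) = 0.453.
From t_p = π/ω_d, ω_d = π/0.221 = 14.2 rad/s, so ω_n = ω_d/√(1−ζ²) = 15.9 rad/s.
t_s ≈ 3/(ζω_n) = 3/(0.453·15.9) = 0.416 s.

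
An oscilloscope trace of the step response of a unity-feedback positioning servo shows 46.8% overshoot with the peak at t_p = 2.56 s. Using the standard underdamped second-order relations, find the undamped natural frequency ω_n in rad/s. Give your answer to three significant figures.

ζ from %OS: ζ = |ln 0.468|/√(π²+ln²0.468) = 0.235.
From t_p = π/ω_d, ω_d = π/2.56 = 1.23 rad/s, so ω_n = ω_d/√(1−ζ²) = 1.26 rad/s.

ω_n ≈ 1.26 rad/s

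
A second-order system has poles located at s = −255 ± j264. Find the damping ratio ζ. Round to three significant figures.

ζ ≈ 0.695

The poles are at −σ ± jω_d with σ = 255 and ω_d = 264, so ω_n = √(σ²+ω_d²) = 367 rad/s and ζ = σ/ω_n = 0.695.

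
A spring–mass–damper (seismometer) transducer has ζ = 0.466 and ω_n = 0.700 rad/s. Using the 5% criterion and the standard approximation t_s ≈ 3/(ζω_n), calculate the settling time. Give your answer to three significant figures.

t_s ≈ 3/(ζω_n) = 3/(0.466 × 0.700) = 9.20 s.

t_s ≈ 9.20 s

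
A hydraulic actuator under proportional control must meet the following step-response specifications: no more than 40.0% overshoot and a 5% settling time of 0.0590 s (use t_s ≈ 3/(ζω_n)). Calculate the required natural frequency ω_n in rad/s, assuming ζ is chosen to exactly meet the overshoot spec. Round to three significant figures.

ω_n ≈ 182 rad/s

From %OS = 100·exp(−πζ/√(1−ζ²)), invert to get ζ = −ln(OS)/√(π² + ln²(OS)) with OS = 0.400.
−ln 0.400 = 0.9163, so ζ = 0.9163/√(π² + 0.8396) = 0.280.
Then ω_n = 3/(ζ t_s) = 3/(0.280 × 0.0590) = 182 rad/s.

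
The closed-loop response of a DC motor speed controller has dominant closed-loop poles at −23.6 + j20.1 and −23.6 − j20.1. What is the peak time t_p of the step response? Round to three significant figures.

t_p = π/ω_d with ω_d = 20.1 (the imaginary part), so t_p = 0.156 s.

t_p ≈ 0.156 s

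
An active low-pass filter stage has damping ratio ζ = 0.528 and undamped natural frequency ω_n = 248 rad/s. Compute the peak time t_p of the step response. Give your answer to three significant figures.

t_p ≈ 0.0149 s

The damped frequency is ω_d = ω_n√(1−ζ²) = 248·√(1−0.279) = 211 rad/s.
Peak time t_p = π/ω_d = π/211 = 0.0149 s.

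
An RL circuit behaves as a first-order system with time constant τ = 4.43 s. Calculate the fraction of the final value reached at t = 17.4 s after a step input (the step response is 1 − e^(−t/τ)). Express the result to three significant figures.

y/y_∞ ≈ 0.980

y(t)/y_∞ = 1 − e^(−t/τ) = 1 − e^(−17.4/4.43) = 1 − e^(−3.93) = 0.980.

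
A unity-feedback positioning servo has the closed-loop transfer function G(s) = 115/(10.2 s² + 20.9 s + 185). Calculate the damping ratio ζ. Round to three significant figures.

Dividing through by 10.2: denominator becomes s² + 2.049 s + 18.14.
So ω_n = √18.14 = 4.26 rad/s and ζ = 2.049/(2·4.26) = 0.241.

ζ ≈ 0.241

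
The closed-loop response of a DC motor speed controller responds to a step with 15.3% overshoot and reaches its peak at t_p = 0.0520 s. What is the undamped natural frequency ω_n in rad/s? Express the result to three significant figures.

From the overshoot, ζ = −ln(OS)/√(π²+ln²(OS)) = 0.513.
t_p = π/ω_d ⇒ ω_d = 60.4 rad/s; then ω_n = ω_d/√(1−ζ²) = 70.4 rad/s.

ω_n ≈ 70.4 rad/s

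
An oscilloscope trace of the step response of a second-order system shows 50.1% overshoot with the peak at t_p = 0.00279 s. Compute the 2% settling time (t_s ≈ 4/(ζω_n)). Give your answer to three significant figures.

t_s ≈ 0.0161 s

The overshoot fixes ζ = −ln(OS)/√(π²+ln²(OS)) = 0.215.
From t_p = π/ω_d, ω_d = π/0.00279 = 1130 rad/s, so ω_n = ω_d/√(1−ζ²) = 1150 rad/s.
t_s ≈ 4/(ζω_n) = 4/(0.215·1150) = 0.0161 s.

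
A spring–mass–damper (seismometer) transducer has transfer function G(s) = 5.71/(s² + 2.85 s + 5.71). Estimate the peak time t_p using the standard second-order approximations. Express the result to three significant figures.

t_p ≈ 1.64 s

Comparing the denominator to s² + 2ζω_n s + ω_n²: ω_n = √5.71 = 2.39 rad/s, and 2ζω_n = 2.85 so ζ = 2.85/(2·2.39) = 0.596.
ω_d = ω_n√(1−ζ²) = 1.92 rad/s. Then t_p = π/ω_d = 1.64 s.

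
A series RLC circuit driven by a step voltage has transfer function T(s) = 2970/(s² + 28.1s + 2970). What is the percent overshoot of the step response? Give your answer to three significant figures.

%OS ≈ 43.2%

ω_n = √2970 = 54.5 rad/s; ζ = 28.1/(2·54.5) = 0.258.
%OS = 100 e^{−πζ/√(1−ζ²)} with ζ = 0.258 gives 43.2%.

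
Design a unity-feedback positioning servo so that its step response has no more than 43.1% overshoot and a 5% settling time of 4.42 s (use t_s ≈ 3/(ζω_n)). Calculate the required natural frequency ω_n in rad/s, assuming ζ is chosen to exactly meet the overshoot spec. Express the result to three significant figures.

ω_n ≈ 2.62 rad/s

Inverting the overshoot relation: ζ = |ln 0.431|/√(π² + ln²0.431) = 0.259.
Then ω_n = 3/(ζ t_s) = 3/(0.259 × 4.42) = 2.62 rad/s.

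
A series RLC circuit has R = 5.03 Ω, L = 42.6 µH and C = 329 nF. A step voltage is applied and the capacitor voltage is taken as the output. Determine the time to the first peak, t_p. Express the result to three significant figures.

For a series RLC circuit (capacitor voltage as output), ω_n = 1/√(LC) = 1/√(42.6 µH · 329 nF) = 267000 rad/s.
ζ = (R/2)·√(C/L) = (5.03/2)·√(329 nF/42.6 µH) = 0.221.
ω_d = 267000·√(1 − 0.221²) = 261000 rad/s. t_p = π/ω_d = 0.0000121 s.

t_p ≈ 0.0000121 s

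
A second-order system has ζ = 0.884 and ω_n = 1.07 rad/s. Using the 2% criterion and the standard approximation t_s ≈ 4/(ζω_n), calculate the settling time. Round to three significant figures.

t_s ≈ 4.23 s

t_s ≈ 4/(ζω_n) = 4/(0.884 × 1.07) = 4.23 s.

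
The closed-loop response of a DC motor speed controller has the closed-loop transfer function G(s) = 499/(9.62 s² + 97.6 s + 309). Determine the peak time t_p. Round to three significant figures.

t_p ≈ 1.24 s

Dividing through by 9.62: denominator becomes s² + 10.15 s + 32.12.
So ω_n = √32.12 = 5.67 rad/s and ζ = 10.15/(2·5.67) = 0.895.
The damped frequency ω_d = ω_n√(1−ζ²) = 2.53 rad/s. t_p = π/ω_d = 1.24 s.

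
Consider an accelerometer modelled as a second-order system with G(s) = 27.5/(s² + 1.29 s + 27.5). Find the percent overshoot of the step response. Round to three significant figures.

%OS ≈ 67.7%

ω_n = √27.5 = 5.24 rad/s; ζ = 1.29/(2·5.24) = 0.123.
%OS = 100·exp(−πζ/√(1−ζ²)) = 67.7%.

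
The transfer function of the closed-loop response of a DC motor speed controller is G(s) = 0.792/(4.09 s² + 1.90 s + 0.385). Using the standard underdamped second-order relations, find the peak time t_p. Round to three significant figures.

t_p ≈ 15.7 s

Dividing through by 4.09: denominator becomes s² + 0.4645 s + 0.09413.
So ω_n = √0.09413 = 0.307 rad/s and ζ = 0.4645/(2·0.307) = 0.757.
ω_d = 0.307·√(1 − 0.757²) = 0.200 rad/s. t_p = π/ω_d = 15.7 s.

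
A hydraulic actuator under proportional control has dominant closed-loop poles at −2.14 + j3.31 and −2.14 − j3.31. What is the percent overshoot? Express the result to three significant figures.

The poles are at −σ ± jω_d with σ = 2.14 and ω_d = 3.31, so ω_n = √(σ²+ω_d²) = 3.94 rad/s and ζ = σ/ω_n = 0.543.
%OS = 100·exp(−πζ/√(1−ζ²)) = 13.1%.

%OS ≈ 13.1%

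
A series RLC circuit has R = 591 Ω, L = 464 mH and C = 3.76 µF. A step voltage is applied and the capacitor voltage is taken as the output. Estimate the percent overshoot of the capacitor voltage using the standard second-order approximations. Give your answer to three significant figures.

%OS ≈ 0.754%

For a series RLC circuit (capacitor voltage as output), ω_n = 1/√(LC) = 1/√(464 mH · 3.76 µF) = 757 rad/s.
ζ = (R/2)·√(C/L) = (591/2)·√(3.76 µF/464 mH) = 0.841.
%OS = 100·exp(−πζ/√(1−ζ²)) = 0.754%.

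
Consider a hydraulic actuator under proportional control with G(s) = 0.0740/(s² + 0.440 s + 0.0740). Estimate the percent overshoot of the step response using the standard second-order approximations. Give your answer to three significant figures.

Matching coefficients with s² + 2ζω_n s + ω_n² gives ω_n² = 0.0740 ⇒ ω_n = 0.272 rad/s, and ζ = 0.440/(2ω_n) = 0.809.
%OS = 100 e^{−πζ/√(1−ζ²)} with ζ = 0.809 gives 1.33%.

%OS ≈ 1.33%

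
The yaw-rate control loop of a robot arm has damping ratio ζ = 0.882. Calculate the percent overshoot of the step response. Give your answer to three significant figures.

%OS ≈ 0.280%

For an underdamped second-order system, %OS = 100·exp(−πζ/√(1−ζ²)).
πζ/√(1−ζ²) = π·0.882/√(1−0.778) = 5.880, so %OS = 100·e^(−5.880) = 0.280%.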